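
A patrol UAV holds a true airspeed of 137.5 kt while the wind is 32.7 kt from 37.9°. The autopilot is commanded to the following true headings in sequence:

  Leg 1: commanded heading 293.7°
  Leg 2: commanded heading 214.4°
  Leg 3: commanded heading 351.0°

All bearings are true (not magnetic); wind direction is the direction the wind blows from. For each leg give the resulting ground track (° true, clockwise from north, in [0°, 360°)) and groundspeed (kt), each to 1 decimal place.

Leg 1: heading 293.7°; drift -12.3° → track 281.4°, groundspeed 148.9 kt
Leg 2: heading 214.4°; drift +0.7° → track 215.1°, groundspeed 170.2 kt
Leg 3: heading 351.0°; drift -11.7° → track 339.3°, groundspeed 117.6 kt

Leg 1: track=281.4°, groundspeed=148.9 kt
Leg 2: track=215.1°, groundspeed=170.2 kt
Leg 3: track=339.3°, groundspeed=117.6 kt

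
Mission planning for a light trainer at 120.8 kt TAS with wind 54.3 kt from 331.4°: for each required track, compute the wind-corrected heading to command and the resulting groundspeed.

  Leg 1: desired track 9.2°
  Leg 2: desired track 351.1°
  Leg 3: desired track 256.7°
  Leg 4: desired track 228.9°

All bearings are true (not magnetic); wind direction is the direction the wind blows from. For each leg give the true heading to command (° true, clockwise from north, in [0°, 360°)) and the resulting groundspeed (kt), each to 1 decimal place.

Leg 1: desired track 9.2°; wind correction -16.0° → command heading 353.2°, groundspeed 73.2 kt
Leg 2: desired track 351.1°; wind correction -8.7° → command heading 342.4°, groundspeed 68.3 kt
Leg 3: desired track 256.7°; wind correction +25.7° → command heading 282.4°, groundspeed 94.5 kt
Leg 4: desired track 228.9°; wind correction +26.0° → command heading 254.9°, groundspeed 120.3 kt

Leg 1: heading=353.2°, groundspeed=73.2 kt
Leg 2: heading=342.4°, groundspeed=68.3 kt
Leg 3: heading=282.4°, groundspeed=94.5 kt
Leg 4: heading=254.9°, groundspeed=120.3 kt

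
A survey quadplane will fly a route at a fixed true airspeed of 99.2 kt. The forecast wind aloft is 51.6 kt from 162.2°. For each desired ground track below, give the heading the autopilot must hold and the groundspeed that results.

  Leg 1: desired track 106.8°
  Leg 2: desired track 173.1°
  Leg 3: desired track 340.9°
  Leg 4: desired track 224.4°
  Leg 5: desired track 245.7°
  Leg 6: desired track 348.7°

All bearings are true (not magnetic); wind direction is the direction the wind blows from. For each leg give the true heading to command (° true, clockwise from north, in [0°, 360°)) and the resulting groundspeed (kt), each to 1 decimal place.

Leg 1: desired track 106.8°; wind correction +25.4° → command heading 132.2°, groundspeed 60.3 kt
Leg 2: desired track 173.1°; wind correction -5.6° → command heading 167.5°, groundspeed 48.0 kt
Leg 3: desired track 340.9°; wind correction -0.7° → command heading 340.2°, groundspeed 150.8 kt
Leg 4: desired track 224.4°; wind correction -27.4° → command heading 197.0°, groundspeed 64.0 kt
Leg 5: desired track 245.7°; wind correction -31.1° → command heading 214.6°, groundspeed 79.1 kt
Leg 6: desired track 348.7°; wind correction +3.4° → command heading 352.1°, groundspeed 150.3 kt

Leg 1: heading=132.2°, groundspeed=60.3 kt
Leg 2: heading=167.5°, groundspeed=48.0 kt
Leg 3: heading=340.2°, groundspeed=150.8 kt
Leg 4: heading=197.0°, groundspeed=64.0 kt
Leg 5: heading=214.6°, groundspeed=79.1 kt
Leg 6: heading=352.1°, groundspeed=150.3 kt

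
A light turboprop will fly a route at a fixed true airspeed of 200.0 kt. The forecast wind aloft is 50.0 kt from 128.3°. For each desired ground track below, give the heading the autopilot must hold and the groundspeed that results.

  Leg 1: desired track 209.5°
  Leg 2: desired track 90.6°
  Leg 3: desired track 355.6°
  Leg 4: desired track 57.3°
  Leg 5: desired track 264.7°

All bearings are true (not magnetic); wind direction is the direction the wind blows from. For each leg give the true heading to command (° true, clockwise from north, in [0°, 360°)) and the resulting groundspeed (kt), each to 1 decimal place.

Leg 1: heading=195.2°, groundspeed=186.2 kt
Leg 2: heading=99.4°, groundspeed=158.1 kt
Leg 3: heading=6.2°, groundspeed=230.5 kt
Leg 4: heading=71.0°, groundspeed=178.1 kt
Leg 5: heading=254.8°, groundspeed=233.2 kt

Leg 1: desired track 209.5°; wind correction -14.3° → command heading 195.2°, groundspeed 186.2 kt
Leg 2: desired track 90.6°; wind correction +8.8° → command heading 99.4°, groundspeed 158.1 kt
Leg 3: desired track 355.6°; wind correction +10.6° → command heading 6.2°, groundspeed 230.5 kt
Leg 4: desired track 57.3°; wind correction +13.7° → command heading 71.0°, groundspeed 178.1 kt
Leg 5: desired track 264.7°; wind correction -9.9° → command heading 254.8°, groundspeed 233.2 kt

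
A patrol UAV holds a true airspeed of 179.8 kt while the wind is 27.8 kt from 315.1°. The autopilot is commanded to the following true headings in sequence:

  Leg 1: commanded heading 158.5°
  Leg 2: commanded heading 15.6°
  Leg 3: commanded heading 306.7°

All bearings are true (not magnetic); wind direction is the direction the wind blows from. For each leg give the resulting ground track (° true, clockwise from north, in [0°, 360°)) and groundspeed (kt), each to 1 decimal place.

Leg 1: heading 158.5°; drift -3.1° → track 155.4°, groundspeed 205.6 kt
Leg 2: heading 15.6°; drift +8.3° → track 23.9°, groundspeed 167.9 kt
Leg 3: heading 306.7°; drift -1.5° → track 305.2°, groundspeed 152.4 kt

Leg 1: track=155.4°, groundspeed=205.6 kt
Leg 2: track=23.9°, groundspeed=167.9 kt
Leg 3: track=305.2°, groundspeed=152.4 kt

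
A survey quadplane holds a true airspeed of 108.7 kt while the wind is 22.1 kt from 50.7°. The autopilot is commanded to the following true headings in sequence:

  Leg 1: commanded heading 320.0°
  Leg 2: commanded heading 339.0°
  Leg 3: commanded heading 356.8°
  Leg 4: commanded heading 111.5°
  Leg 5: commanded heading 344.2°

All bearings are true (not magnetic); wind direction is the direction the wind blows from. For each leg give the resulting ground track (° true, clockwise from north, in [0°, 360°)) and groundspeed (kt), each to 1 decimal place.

Leg 1: heading 320.0°; drift -11.5° → track 308.5°, groundspeed 111.2 kt
Leg 2: heading 339.0°; drift -11.7° → track 327.3°, groundspeed 103.9 kt
Leg 3: heading 356.8°; drift -10.6° → track 346.2°, groundspeed 97.3 kt
Leg 4: heading 111.5°; drift +11.1° → track 122.6°, groundspeed 99.8 kt
Leg 5: heading 344.2°; drift -11.5° → track 332.7°, groundspeed 101.9 kt

Leg 1: track=308.5°, groundspeed=111.2 kt
Leg 2: track=327.3°, groundspeed=103.9 kt
Leg 3: track=346.2°, groundspeed=97.3 kt
Leg 4: track=122.6°, groundspeed=99.8 kt
Leg 5: track=332.7°, groundspeed=101.9 kt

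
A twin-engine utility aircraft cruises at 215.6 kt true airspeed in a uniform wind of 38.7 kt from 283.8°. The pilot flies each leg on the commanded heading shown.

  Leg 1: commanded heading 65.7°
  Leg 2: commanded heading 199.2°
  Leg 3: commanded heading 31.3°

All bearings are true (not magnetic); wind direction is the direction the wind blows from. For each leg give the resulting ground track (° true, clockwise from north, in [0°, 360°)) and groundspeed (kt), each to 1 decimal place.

Leg 1: heading 65.7°; drift +5.5° → track 71.2°, groundspeed 247.2 kt
Leg 2: heading 199.2°; drift -10.3° → track 188.9°, groundspeed 215.4 kt
Leg 3: heading 31.3°; drift +9.2° → track 40.5°, groundspeed 230.2 kt

Leg 1: track=71.2°, groundspeed=247.2 kt
Leg 2: track=188.9°, groundspeed=215.4 kt
Leg 3: track=40.5°, groundspeed=230.2 kt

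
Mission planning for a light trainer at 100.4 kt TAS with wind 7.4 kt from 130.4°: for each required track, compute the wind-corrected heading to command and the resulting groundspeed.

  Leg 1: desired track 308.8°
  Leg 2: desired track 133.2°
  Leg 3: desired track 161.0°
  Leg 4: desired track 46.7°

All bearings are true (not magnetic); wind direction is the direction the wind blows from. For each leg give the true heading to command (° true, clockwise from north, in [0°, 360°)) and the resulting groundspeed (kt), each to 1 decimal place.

Leg 1: heading=308.7°, groundspeed=107.8 kt
Leg 2: heading=133.0°, groundspeed=93.0 kt
Leg 3: heading=158.8°, groundspeed=94.0 kt
Leg 4: heading=50.9°, groundspeed=99.3 kt

Leg 1: desired track 308.8°; wind correction -0.1° → command heading 308.7°, groundspeed 107.8 kt
Leg 2: desired track 133.2°; wind correction -0.2° → command heading 133.0°, groundspeed 93.0 kt
Leg 3: desired track 161.0°; wind correction -2.2° → command heading 158.8°, groundspeed 94.0 kt
Leg 4: desired track 46.7°; wind correction +4.2° → command heading 50.9°, groundspeed 99.3 kt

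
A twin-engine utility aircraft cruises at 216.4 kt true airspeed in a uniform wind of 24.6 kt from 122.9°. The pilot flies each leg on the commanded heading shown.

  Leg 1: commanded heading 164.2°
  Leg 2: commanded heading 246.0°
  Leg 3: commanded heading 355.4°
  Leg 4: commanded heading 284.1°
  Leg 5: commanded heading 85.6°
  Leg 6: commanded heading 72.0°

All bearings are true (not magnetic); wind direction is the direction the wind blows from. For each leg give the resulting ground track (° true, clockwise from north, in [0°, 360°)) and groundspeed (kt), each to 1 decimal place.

Leg 1: track=168.9°, groundspeed=198.6 kt
Leg 2: track=251.1°, groundspeed=230.8 kt
Leg 3: track=350.6°, groundspeed=232.2 kt
Leg 4: track=286.0°, groundspeed=239.8 kt
Leg 5: track=81.3°, groundspeed=197.4 kt
Leg 6: track=66.6°, groundspeed=201.8 kt

Leg 1: heading 164.2°; drift +4.7° → track 168.9°, groundspeed 198.6 kt
Leg 2: heading 246.0°; drift +5.1° → track 251.1°, groundspeed 230.8 kt
Leg 3: heading 355.4°; drift -4.8° → track 350.6°, groundspeed 232.2 kt
Leg 4: heading 284.1°; drift +1.9° → track 286.0°, groundspeed 239.8 kt
Leg 5: heading 85.6°; drift -4.3° → track 81.3°, groundspeed 197.4 kt
Leg 6: heading 72.0°; drift -5.4° → track 66.6°, groundspeed 201.8 kt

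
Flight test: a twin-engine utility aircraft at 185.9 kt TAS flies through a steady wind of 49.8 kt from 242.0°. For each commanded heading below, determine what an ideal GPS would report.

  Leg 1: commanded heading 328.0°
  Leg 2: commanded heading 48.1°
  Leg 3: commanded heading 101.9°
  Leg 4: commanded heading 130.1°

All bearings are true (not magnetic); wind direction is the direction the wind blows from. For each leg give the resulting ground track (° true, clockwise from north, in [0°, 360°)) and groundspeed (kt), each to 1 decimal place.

Leg 1: heading 328.0°; drift +15.2° → track 343.2°, groundspeed 189.1 kt
Leg 2: heading 48.1°; drift +2.9° → track 51.0°, groundspeed 234.5 kt
Leg 3: heading 101.9°; drift -8.1° → track 93.8°, groundspeed 226.4 kt
Leg 4: heading 130.1°; drift -12.7° → track 117.4°, groundspeed 209.6 kt

Leg 1: track=343.2°, groundspeed=189.1 kt
Leg 2: track=51.0°, groundspeed=234.5 kt
Leg 3: track=93.8°, groundspeed=226.4 kt
Leg 4: track=117.4°, groundspeed=209.6 kt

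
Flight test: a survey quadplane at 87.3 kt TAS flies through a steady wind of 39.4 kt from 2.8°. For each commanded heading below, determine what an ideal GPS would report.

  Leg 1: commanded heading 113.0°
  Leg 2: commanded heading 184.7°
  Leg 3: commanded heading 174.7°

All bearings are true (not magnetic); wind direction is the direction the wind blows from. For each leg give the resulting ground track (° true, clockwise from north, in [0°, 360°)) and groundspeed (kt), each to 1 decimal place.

Leg 1: heading 113.0°; drift +20.1° → track 133.1°, groundspeed 107.5 kt
Leg 2: heading 184.7°; drift -0.6° → track 184.1°, groundspeed 126.7 kt
Leg 3: heading 174.7°; drift +2.5° → track 177.2°, groundspeed 126.4 kt

Leg 1: track=133.1°, groundspeed=107.5 kt
Leg 2: track=184.1°, groundspeed=126.7 kt
Leg 3: track=177.2°, groundspeed=126.4 kt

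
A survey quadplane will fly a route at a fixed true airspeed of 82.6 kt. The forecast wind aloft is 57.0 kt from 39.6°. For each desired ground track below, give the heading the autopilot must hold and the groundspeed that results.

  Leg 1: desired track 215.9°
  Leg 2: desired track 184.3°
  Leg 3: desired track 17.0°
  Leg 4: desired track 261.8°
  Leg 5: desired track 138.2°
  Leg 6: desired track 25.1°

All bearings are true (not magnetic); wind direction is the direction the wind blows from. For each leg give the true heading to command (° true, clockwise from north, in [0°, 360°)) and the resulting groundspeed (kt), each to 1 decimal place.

Leg 1: heading=213.3°, groundspeed=139.4 kt
Leg 2: heading=160.8°, groundspeed=122.3 kt
Leg 3: heading=32.4°, groundspeed=27.0 kt
Leg 4: heading=289.4°, groundspeed=115.4 kt
Leg 5: heading=95.2°, groundspeed=68.9 kt
Leg 6: heading=35.0°, groundspeed=26.2 kt

Leg 1: desired track 215.9°; wind correction -2.6° → command heading 213.3°, groundspeed 139.4 kt
Leg 2: desired track 184.3°; wind correction -23.5° → command heading 160.8°, groundspeed 122.3 kt
Leg 3: desired track 17.0°; wind correction +15.4° → command heading 32.4°, groundspeed 27.0 kt
Leg 4: desired track 261.8°; wind correction +27.6° → command heading 289.4°, groundspeed 115.4 kt
Leg 5: desired track 138.2°; wind correction -43.0° → command heading 95.2°, groundspeed 68.9 kt
Leg 6: desired track 25.1°; wind correction +9.9° → command heading 35.0°, groundspeed 26.2 kt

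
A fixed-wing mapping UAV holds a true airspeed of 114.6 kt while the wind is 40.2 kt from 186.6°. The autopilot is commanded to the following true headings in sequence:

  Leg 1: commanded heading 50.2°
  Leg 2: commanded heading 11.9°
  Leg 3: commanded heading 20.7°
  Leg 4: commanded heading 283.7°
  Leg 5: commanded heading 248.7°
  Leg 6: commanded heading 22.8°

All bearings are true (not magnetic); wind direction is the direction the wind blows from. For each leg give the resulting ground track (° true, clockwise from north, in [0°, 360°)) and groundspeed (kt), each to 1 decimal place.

Leg 1: heading 50.2°; drift -10.9° → track 39.3°, groundspeed 146.4 kt
Leg 2: heading 11.9°; drift -1.4° → track 10.5°, groundspeed 154.7 kt
Leg 3: heading 20.7°; drift -3.6° → track 17.1°, groundspeed 153.9 kt
Leg 4: heading 283.7°; drift +18.5° → track 302.2°, groundspeed 126.0 kt
Leg 5: heading 248.7°; drift +20.3° → track 269.0°, groundspeed 102.2 kt
Leg 6: heading 22.8°; drift -4.2° → track 18.6°, groundspeed 153.6 kt

Leg 1: track=39.3°, groundspeed=146.4 kt
Leg 2: track=10.5°, groundspeed=154.7 kt
Leg 3: track=17.1°, groundspeed=153.9 kt
Leg 4: track=302.2°, groundspeed=126.0 kt
Leg 5: track=269.0°, groundspeed=102.2 kt
Leg 6: track=18.6°, groundspeed=153.6 kt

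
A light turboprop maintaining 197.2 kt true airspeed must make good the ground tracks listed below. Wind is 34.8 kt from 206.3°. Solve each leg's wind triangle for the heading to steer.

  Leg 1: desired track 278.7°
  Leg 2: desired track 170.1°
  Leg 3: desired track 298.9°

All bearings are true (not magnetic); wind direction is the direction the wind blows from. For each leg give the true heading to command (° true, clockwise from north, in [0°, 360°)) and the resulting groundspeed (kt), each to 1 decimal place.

Leg 1: heading=269.0°, groundspeed=183.9 kt
Leg 2: heading=176.1°, groundspeed=168.0 kt
Leg 3: heading=288.7°, groundspeed=195.7 kt

Leg 1: desired track 278.7°; wind correction -9.7° → command heading 269.0°, groundspeed 183.9 kt
Leg 2: desired track 170.1°; wind correction +6.0° → command heading 176.1°, groundspeed 168.0 kt
Leg 3: desired track 298.9°; wind correction -10.2° → command heading 288.7°, groundspeed 195.7 kt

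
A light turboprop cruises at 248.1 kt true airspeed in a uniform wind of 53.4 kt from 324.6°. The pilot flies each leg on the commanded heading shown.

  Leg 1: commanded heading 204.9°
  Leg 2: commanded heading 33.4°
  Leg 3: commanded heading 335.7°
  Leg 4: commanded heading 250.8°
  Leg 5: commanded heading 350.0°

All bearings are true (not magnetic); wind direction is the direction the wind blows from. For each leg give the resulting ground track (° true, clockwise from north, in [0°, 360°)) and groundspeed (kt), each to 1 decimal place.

Leg 1: heading 204.9°; drift -9.6° → track 195.3°, groundspeed 278.4 kt
Leg 2: heading 33.4°; drift +12.3° → track 45.7°, groundspeed 234.1 kt
Leg 3: heading 335.7°; drift +3.0° → track 338.7°, groundspeed 196.0 kt
Leg 4: heading 250.8°; drift -12.4° → track 238.4°, groundspeed 238.8 kt
Leg 5: heading 350.0°; drift +6.5° → track 356.5°, groundspeed 201.2 kt

Leg 1: track=195.3°, groundspeed=278.4 kt
Leg 2: track=45.7°, groundspeed=234.1 kt
Leg 3: track=338.7°, groundspeed=196.0 kt
Leg 4: track=238.4°, groundspeed=238.8 kt
Leg 5: track=356.5°, groundspeed=201.2 kt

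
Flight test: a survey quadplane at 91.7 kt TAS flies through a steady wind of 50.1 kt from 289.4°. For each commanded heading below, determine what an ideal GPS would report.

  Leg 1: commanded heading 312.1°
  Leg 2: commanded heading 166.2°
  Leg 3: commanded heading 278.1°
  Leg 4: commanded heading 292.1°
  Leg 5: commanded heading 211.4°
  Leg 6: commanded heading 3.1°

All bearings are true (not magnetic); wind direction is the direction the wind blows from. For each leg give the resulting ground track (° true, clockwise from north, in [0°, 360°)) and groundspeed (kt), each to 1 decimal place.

Leg 1: heading 312.1°; drift +23.0° → track 335.1°, groundspeed 49.4 kt
Leg 2: heading 166.2°; drift -19.4° → track 146.8°, groundspeed 126.3 kt
Leg 3: heading 278.1°; drift -13.0° → track 265.1°, groundspeed 43.7 kt
Leg 4: heading 292.1°; drift +3.2° → track 295.3°, groundspeed 41.7 kt
Leg 5: heading 211.4°; drift -31.1° → track 180.3°, groundspeed 94.9 kt
Leg 6: heading 3.1°; drift +31.8° → track 34.9°, groundspeed 91.3 kt

Leg 1: track=335.1°, groundspeed=49.4 kt
Leg 2: track=146.8°, groundspeed=126.3 kt
Leg 3: track=265.1°, groundspeed=43.7 kt
Leg 4: track=295.3°, groundspeed=41.7 kt
Leg 5: track=180.3°, groundspeed=94.9 kt
Leg 6: track=34.9°, groundspeed=91.3 kt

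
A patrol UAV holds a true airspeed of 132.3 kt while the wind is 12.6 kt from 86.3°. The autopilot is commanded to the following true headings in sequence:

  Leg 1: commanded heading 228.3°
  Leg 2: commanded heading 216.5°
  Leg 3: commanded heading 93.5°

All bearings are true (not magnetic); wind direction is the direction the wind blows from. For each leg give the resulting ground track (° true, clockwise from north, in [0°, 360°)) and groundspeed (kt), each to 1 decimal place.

Leg 1: heading 228.3°; drift +3.1° → track 231.4°, groundspeed 142.4 kt
Leg 2: heading 216.5°; drift +3.9° → track 220.4°, groundspeed 140.8 kt
Leg 3: heading 93.5°; drift +0.8° → track 94.3°, groundspeed 119.8 kt

Leg 1: track=231.4°, groundspeed=142.4 kt
Leg 2: track=220.4°, groundspeed=140.8 kt
Leg 3: track=94.3°, groundspeed=119.8 kt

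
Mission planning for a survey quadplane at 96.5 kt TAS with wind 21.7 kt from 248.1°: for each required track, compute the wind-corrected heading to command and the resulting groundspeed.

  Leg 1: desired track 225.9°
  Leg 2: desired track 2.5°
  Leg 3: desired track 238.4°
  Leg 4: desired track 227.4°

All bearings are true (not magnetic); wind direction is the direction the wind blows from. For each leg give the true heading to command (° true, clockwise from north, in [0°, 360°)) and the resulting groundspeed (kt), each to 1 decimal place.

Leg 1: heading=230.8°, groundspeed=76.1 kt
Leg 2: heading=350.7°, groundspeed=103.4 kt
Leg 3: heading=240.6°, groundspeed=75.0 kt
Leg 4: heading=232.0°, groundspeed=75.9 kt

Leg 1: desired track 225.9°; wind correction +4.9° → command heading 230.8°, groundspeed 76.1 kt
Leg 2: desired track 2.5°; wind correction -11.8° → command heading 350.7°, groundspeed 103.4 kt
Leg 3: desired track 238.4°; wind correction +2.2° → command heading 240.6°, groundspeed 75.0 kt
Leg 4: desired track 227.4°; wind correction +4.6° → command heading 232.0°, groundspeed 75.9 kt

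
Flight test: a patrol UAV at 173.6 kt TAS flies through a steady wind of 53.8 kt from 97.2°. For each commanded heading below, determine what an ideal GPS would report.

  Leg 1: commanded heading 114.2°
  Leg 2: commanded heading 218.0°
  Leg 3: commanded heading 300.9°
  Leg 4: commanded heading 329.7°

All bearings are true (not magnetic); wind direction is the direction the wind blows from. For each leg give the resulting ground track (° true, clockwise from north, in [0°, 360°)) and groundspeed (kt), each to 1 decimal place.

Leg 1: heading 114.2°; drift +7.3° → track 121.5°, groundspeed 123.2 kt
Leg 2: heading 218.0°; drift +12.9° → track 230.9°, groundspeed 206.4 kt
Leg 3: heading 300.9°; drift -5.5° → track 295.4°, groundspeed 223.9 kt
Leg 4: heading 329.7°; drift -11.7° → track 318.0°, groundspeed 210.7 kt

Leg 1: track=121.5°, groundspeed=123.2 kt
Leg 2: track=230.9°, groundspeed=206.4 kt
Leg 3: track=295.4°, groundspeed=223.9 kt
Leg 4: track=318.0°, groundspeed=210.7 kt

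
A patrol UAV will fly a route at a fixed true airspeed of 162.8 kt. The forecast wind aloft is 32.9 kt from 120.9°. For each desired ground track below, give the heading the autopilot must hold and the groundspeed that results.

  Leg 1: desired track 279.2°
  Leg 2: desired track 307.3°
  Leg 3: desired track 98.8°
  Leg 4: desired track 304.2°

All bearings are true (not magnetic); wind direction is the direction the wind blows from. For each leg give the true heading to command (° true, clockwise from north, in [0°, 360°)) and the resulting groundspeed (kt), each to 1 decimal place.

Leg 1: heading=274.9°, groundspeed=192.9 kt
Leg 2: heading=308.6°, groundspeed=195.5 kt
Leg 3: heading=103.2°, groundspeed=131.8 kt
Leg 4: heading=304.9°, groundspeed=195.6 kt

Leg 1: desired track 279.2°; wind correction -4.3° → command heading 274.9°, groundspeed 192.9 kt
Leg 2: desired track 307.3°; wind correction +1.3° → command heading 308.6°, groundspeed 195.5 kt
Leg 3: desired track 98.8°; wind correction +4.4° → command heading 103.2°, groundspeed 131.8 kt
Leg 4: desired track 304.2°; wind correction +0.7° → command heading 304.9°, groundspeed 195.6 kt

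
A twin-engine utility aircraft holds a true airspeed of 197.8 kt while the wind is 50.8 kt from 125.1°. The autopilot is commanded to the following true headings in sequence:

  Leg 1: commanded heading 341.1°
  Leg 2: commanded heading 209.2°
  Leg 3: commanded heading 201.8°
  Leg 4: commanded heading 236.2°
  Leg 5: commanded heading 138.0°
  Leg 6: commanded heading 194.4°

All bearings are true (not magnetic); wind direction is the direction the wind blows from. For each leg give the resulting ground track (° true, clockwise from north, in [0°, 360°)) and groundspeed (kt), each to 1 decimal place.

Leg 1: heading 341.1°; drift -7.1° → track 334.0°, groundspeed 240.8 kt
Leg 2: heading 209.2°; drift +14.7° → track 223.9°, groundspeed 199.1 kt
Leg 3: heading 201.8°; drift +14.9° → track 216.7°, groundspeed 192.6 kt
Leg 4: heading 236.2°; drift +12.4° → track 248.6°, groundspeed 221.2 kt
Leg 5: heading 138.0°; drift +4.4° → track 142.4°, groundspeed 148.7 kt
Leg 6: heading 194.4°; drift +14.8° → track 209.2°, groundspeed 186.0 kt

Leg 1: track=334.0°, groundspeed=240.8 kt
Leg 2: track=223.9°, groundspeed=199.1 kt
Leg 3: track=216.7°, groundspeed=192.6 kt
Leg 4: track=248.6°, groundspeed=221.2 kt
Leg 5: track=142.4°, groundspeed=148.7 kt
Leg 6: track=209.2°, groundspeed=186.0 kt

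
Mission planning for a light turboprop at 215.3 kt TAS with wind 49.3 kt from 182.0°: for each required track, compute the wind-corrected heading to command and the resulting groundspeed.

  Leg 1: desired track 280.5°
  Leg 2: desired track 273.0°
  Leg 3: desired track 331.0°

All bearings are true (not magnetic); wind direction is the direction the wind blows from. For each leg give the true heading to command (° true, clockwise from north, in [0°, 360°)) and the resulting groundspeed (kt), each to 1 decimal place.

Leg 1: desired track 280.5°; wind correction -13.1° → command heading 267.4°, groundspeed 217.0 kt
Leg 2: desired track 273.0°; wind correction -13.2° → command heading 259.8°, groundspeed 210.4 kt
Leg 3: desired track 331.0°; wind correction -6.8° → command heading 324.2°, groundspeed 256.1 kt

Leg 1: heading=267.4°, groundspeed=217.0 kt
Leg 2: heading=259.8°, groundspeed=210.4 kt
Leg 3: heading=324.2°, groundspeed=256.1 kt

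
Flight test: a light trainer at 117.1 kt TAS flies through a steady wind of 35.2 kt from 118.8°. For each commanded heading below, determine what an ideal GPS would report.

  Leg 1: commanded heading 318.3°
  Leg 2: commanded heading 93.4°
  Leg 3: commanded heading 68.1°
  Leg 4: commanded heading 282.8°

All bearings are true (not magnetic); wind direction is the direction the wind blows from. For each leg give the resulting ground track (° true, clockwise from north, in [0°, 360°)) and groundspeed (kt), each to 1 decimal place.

Leg 1: track=313.8°, groundspeed=150.7 kt
Leg 2: track=83.4°, groundspeed=86.6 kt
Leg 3: track=52.1°, groundspeed=98.6 kt
Leg 4: track=286.5°, groundspeed=151.2 kt

Leg 1: heading 318.3°; drift -4.5° → track 313.8°, groundspeed 150.7 kt
Leg 2: heading 93.4°; drift -10.0° → track 83.4°, groundspeed 86.6 kt
Leg 3: heading 68.1°; drift -16.0° → track 52.1°, groundspeed 98.6 kt
Leg 4: heading 282.8°; drift +3.7° → track 286.5°, groundspeed 151.2 kt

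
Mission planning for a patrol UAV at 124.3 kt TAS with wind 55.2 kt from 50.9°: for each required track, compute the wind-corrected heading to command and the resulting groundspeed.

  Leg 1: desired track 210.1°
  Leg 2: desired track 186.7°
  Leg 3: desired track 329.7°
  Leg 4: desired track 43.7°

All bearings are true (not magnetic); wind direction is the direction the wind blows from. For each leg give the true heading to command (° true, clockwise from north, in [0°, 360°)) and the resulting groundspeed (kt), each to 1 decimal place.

Leg 1: heading=201.0°, groundspeed=174.3 kt
Leg 2: heading=168.7°, groundspeed=157.8 kt
Leg 3: heading=355.7°, groundspeed=103.2 kt
Leg 4: heading=46.9°, groundspeed=69.3 kt

Leg 1: desired track 210.1°; wind correction -9.1° → command heading 201.0°, groundspeed 174.3 kt
Leg 2: desired track 186.7°; wind correction -18.0° → command heading 168.7°, groundspeed 157.8 kt
Leg 3: desired track 329.7°; wind correction +26.0° → command heading 355.7°, groundspeed 103.2 kt
Leg 4: desired track 43.7°; wind correction +3.2° → command heading 46.9°, groundspeed 69.3 kt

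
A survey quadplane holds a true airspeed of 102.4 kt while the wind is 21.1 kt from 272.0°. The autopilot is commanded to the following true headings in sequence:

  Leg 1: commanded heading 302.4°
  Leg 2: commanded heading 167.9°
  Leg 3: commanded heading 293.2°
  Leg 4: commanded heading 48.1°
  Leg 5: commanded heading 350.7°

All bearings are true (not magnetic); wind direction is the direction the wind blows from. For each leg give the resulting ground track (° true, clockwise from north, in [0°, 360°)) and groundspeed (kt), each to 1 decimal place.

Leg 1: heading 302.4°; drift +7.2° → track 309.6°, groundspeed 84.9 kt
Leg 2: heading 167.9°; drift -10.8° → track 157.1°, groundspeed 109.5 kt
Leg 3: heading 293.2°; drift +5.3° → track 298.5°, groundspeed 83.1 kt
Leg 4: heading 48.1°; drift +7.1° → track 55.2°, groundspeed 118.5 kt
Leg 5: heading 350.7°; drift +11.9° → track 2.6°, groundspeed 100.4 kt

Leg 1: track=309.6°, groundspeed=84.9 kt
Leg 2: track=157.1°, groundspeed=109.5 kt
Leg 3: track=298.5°, groundspeed=83.1 kt
Leg 4: track=55.2°, groundspeed=118.5 kt
Leg 5: track=2.6°, groundspeed=100.4 kt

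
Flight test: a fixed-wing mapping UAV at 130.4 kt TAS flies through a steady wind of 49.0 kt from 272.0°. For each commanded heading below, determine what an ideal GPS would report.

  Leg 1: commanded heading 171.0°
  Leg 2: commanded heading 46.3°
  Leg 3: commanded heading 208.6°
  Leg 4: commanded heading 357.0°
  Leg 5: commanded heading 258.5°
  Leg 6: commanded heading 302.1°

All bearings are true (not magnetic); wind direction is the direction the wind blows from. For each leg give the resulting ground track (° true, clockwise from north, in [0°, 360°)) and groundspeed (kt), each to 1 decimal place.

Leg 1: heading 171.0°; drift -19.0° → track 152.0°, groundspeed 147.8 kt
Leg 2: heading 46.3°; drift +12.0° → track 58.3°, groundspeed 168.3 kt
Leg 3: heading 208.6°; drift -22.0° → track 186.6°, groundspeed 117.0 kt
Leg 4: heading 357.0°; drift +21.2° → track 18.2°, groundspeed 135.2 kt
Leg 5: heading 258.5°; drift -7.9° → track 250.6°, groundspeed 83.5 kt
Leg 6: heading 302.1°; drift +15.6° → track 317.7°, groundspeed 91.4 kt

Leg 1: track=152.0°, groundspeed=147.8 kt
Leg 2: track=58.3°, groundspeed=168.3 kt
Leg 3: track=186.6°, groundspeed=117.0 kt
Leg 4: track=18.2°, groundspeed=135.2 kt
Leg 5: track=250.6°, groundspeed=83.5 kt
Leg 6: track=317.7°, groundspeed=91.4 kt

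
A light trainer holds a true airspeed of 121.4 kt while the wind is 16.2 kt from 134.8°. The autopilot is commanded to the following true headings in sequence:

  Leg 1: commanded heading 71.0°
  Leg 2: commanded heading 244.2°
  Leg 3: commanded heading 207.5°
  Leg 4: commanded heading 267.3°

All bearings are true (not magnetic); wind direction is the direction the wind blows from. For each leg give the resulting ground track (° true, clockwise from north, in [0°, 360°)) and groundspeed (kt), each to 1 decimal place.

Leg 1: heading 71.0°; drift -7.3° → track 63.7°, groundspeed 115.2 kt
Leg 2: heading 244.2°; drift +6.9° → track 251.1°, groundspeed 127.7 kt
Leg 3: heading 207.5°; drift +7.6° → track 215.1°, groundspeed 117.6 kt
Leg 4: heading 267.3°; drift +5.2° → track 272.5°, groundspeed 132.9 kt

Leg 1: track=63.7°, groundspeed=115.2 kt
Leg 2: track=251.1°, groundspeed=127.7 kt
Leg 3: track=215.1°, groundspeed=117.6 kt
Leg 4: track=272.5°, groundspeed=132.9 kt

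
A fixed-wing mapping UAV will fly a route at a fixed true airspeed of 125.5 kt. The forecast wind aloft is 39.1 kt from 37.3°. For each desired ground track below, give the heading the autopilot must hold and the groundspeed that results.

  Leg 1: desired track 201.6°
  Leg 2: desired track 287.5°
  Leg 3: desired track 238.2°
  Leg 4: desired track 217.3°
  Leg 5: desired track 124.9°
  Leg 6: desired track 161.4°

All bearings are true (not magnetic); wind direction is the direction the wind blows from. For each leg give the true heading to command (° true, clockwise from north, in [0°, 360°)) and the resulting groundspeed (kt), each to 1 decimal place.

Leg 1: heading=196.8°, groundspeed=162.7 kt
Leg 2: heading=304.5°, groundspeed=133.2 kt
Leg 3: heading=244.6°, groundspeed=161.2 kt
Leg 4: heading=217.3°, groundspeed=164.6 kt
Leg 5: heading=106.8°, groundspeed=117.6 kt
Leg 6: heading=146.4°, groundspeed=143.2 kt

Leg 1: desired track 201.6°; wind correction -4.8° → command heading 196.8°, groundspeed 162.7 kt
Leg 2: desired track 287.5°; wind correction +17.0° → command heading 304.5°, groundspeed 133.2 kt
Leg 3: desired track 238.2°; wind correction +6.4° → command heading 244.6°, groundspeed 161.2 kt
Leg 4: desired track 217.3°; wind correction +0.0° → command heading 217.3°, groundspeed 164.6 kt
Leg 5: desired track 124.9°; wind correction -18.1° → command heading 106.8°, groundspeed 117.6 kt
Leg 6: desired track 161.4°; wind correction -15.0° → command heading 146.4°, groundspeed 143.2 kt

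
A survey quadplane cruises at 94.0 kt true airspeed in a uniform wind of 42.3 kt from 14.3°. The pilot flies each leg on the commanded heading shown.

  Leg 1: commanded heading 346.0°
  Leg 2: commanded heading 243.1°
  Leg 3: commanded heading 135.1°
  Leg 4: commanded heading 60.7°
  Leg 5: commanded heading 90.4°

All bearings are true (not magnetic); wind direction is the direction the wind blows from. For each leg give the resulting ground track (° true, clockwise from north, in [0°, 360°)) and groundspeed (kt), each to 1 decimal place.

Leg 1: heading 346.0°; drift -19.5° → track 326.5°, groundspeed 60.2 kt
Leg 2: heading 243.1°; drift -14.6° → track 228.5°, groundspeed 126.0 kt
Leg 3: heading 135.1°; drift +17.4° → track 152.5°, groundspeed 121.2 kt
Leg 4: heading 60.7°; drift +25.3° → track 86.0°, groundspeed 71.7 kt
Leg 5: heading 90.4°; drift +26.1° → track 116.5°, groundspeed 93.4 kt

Leg 1: track=326.5°, groundspeed=60.2 kt
Leg 2: track=228.5°, groundspeed=126.0 kt
Leg 3: track=152.5°, groundspeed=121.2 kt
Leg 4: track=86.0°, groundspeed=71.7 kt
Leg 5: track=116.5°, groundspeed=93.4 kt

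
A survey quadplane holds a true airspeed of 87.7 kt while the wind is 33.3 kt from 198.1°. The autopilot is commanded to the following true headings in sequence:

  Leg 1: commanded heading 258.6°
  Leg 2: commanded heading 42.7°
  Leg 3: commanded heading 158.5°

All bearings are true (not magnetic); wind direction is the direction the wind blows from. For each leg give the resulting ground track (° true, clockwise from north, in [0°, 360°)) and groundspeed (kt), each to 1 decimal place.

Leg 1: track=280.7°, groundspeed=77.0 kt
Leg 2: track=36.0°, groundspeed=118.8 kt
Leg 3: track=139.6°, groundspeed=65.6 kt

Leg 1: heading 258.6°; drift +22.1° → track 280.7°, groundspeed 77.0 kt
Leg 2: heading 42.7°; drift -6.7° → track 36.0°, groundspeed 118.8 kt
Leg 3: heading 158.5°; drift -18.9° → track 139.6°, groundspeed 65.6 kt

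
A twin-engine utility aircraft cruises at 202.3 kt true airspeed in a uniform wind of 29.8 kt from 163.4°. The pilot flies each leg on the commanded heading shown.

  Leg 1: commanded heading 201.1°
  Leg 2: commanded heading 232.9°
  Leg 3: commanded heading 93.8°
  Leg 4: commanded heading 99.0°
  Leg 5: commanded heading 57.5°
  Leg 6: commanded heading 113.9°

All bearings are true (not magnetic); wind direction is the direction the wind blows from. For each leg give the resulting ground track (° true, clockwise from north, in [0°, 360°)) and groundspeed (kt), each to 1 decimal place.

Leg 1: heading 201.1°; drift +5.8° → track 206.9°, groundspeed 179.6 kt
Leg 2: heading 232.9°; drift +8.3° → track 241.2°, groundspeed 193.9 kt
Leg 3: heading 93.8°; drift -8.3° → track 85.5°, groundspeed 193.9 kt
Leg 4: heading 99.0°; drift -8.1° → track 90.9°, groundspeed 191.3 kt
Leg 5: heading 57.5°; drift -7.8° → track 49.7°, groundspeed 212.4 kt
Leg 6: heading 113.9°; drift -7.1° → track 106.8°, groundspeed 184.3 kt

Leg 1: track=206.9°, groundspeed=179.6 kt
Leg 2: track=241.2°, groundspeed=193.9 kt
Leg 3: track=85.5°, groundspeed=193.9 kt
Leg 4: track=90.9°, groundspeed=191.3 kt
Leg 5: track=49.7°, groundspeed=212.4 kt
Leg 6: track=106.8°, groundspeed=184.3 kt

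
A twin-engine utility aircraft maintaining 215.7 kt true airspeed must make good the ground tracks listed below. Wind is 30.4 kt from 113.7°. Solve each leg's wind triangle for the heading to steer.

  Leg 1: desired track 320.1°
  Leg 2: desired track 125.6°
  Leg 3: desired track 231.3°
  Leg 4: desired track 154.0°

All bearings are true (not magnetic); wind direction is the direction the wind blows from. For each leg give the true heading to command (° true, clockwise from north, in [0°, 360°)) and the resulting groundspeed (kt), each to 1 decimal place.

Leg 1: heading=323.7°, groundspeed=242.5 kt
Leg 2: heading=123.9°, groundspeed=185.9 kt
Leg 3: heading=224.1°, groundspeed=228.1 kt
Leg 4: heading=148.8°, groundspeed=191.6 kt

Leg 1: desired track 320.1°; wind correction +3.6° → command heading 323.7°, groundspeed 242.5 kt
Leg 2: desired track 125.6°; wind correction -1.7° → command heading 123.9°, groundspeed 185.9 kt
Leg 3: desired track 231.3°; wind correction -7.2° → command heading 224.1°, groundspeed 228.1 kt
Leg 4: desired track 154.0°; wind correction -5.2° → command heading 148.8°, groundspeed 191.6 kt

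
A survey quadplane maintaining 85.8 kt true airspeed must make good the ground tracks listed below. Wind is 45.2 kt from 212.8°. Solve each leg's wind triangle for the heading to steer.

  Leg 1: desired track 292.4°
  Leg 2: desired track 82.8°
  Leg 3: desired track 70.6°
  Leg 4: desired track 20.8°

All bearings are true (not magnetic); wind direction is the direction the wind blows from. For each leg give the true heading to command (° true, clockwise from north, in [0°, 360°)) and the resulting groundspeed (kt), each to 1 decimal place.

Leg 1: heading=261.2°, groundspeed=65.2 kt
Leg 2: heading=106.6°, groundspeed=107.6 kt
Leg 3: heading=89.4°, groundspeed=116.9 kt
Leg 4: heading=14.5°, groundspeed=129.5 kt

Leg 1: desired track 292.4°; wind correction -31.2° → command heading 261.2°, groundspeed 65.2 kt
Leg 2: desired track 82.8°; wind correction +23.8° → command heading 106.6°, groundspeed 107.6 kt
Leg 3: desired track 70.6°; wind correction +18.8° → command heading 89.4°, groundspeed 116.9 kt
Leg 4: desired track 20.8°; wind correction -6.3° → command heading 14.5°, groundspeed 129.5 kt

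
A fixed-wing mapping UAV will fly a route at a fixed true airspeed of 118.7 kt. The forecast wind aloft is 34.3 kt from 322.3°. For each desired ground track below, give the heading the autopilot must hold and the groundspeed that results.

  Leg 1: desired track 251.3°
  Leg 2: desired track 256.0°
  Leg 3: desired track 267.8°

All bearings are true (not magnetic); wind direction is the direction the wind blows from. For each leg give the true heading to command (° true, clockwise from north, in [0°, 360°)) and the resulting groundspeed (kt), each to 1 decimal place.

Leg 1: heading=267.2°, groundspeed=103.0 kt
Leg 2: heading=271.3°, groundspeed=100.7 kt
Leg 3: heading=281.4°, groundspeed=95.5 kt

Leg 1: desired track 251.3°; wind correction +15.9° → command heading 267.2°, groundspeed 103.0 kt
Leg 2: desired track 256.0°; wind correction +15.3° → command heading 271.3°, groundspeed 100.7 kt
Leg 3: desired track 267.8°; wind correction +13.6° → command heading 281.4°, groundspeed 95.5 kt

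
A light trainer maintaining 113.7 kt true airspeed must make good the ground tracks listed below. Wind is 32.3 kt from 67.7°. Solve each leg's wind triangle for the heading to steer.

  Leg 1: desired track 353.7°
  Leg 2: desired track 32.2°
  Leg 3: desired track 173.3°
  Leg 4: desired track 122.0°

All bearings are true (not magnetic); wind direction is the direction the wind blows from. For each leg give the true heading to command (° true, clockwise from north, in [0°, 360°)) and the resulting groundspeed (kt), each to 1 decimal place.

Leg 1: desired track 353.7°; wind correction +15.8° → command heading 9.5°, groundspeed 100.5 kt
Leg 2: desired track 32.2°; wind correction +9.5° → command heading 41.7°, groundspeed 85.8 kt
Leg 3: desired track 173.3°; wind correction -15.9° → command heading 157.4°, groundspeed 118.0 kt
Leg 4: desired track 122.0°; wind correction -13.3° → command heading 108.7°, groundspeed 91.8 kt

Leg 1: heading=9.5°, groundspeed=100.5 kt
Leg 2: heading=41.7°, groundspeed=85.8 kt
Leg 3: heading=157.4°, groundspeed=118.0 kt
Leg 4: heading=108.7°, groundspeed=91.8 kt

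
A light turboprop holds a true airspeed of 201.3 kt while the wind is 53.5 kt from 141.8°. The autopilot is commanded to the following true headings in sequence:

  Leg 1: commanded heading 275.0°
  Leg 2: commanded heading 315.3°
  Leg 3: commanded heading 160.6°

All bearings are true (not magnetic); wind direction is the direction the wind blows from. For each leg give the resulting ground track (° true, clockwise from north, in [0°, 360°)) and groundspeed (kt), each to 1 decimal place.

Leg 1: track=284.3°, groundspeed=241.1 kt
Leg 2: track=316.7°, groundspeed=254.5 kt
Leg 3: track=167.1°, groundspeed=151.6 kt

Leg 1: heading 275.0°; drift +9.3° → track 284.3°, groundspeed 241.1 kt
Leg 2: heading 315.3°; drift +1.4° → track 316.7°, groundspeed 254.5 kt
Leg 3: heading 160.6°; drift +6.5° → track 167.1°, groundspeed 151.6 kt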